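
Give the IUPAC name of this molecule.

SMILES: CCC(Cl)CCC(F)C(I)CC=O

7-chloro-4-fluoro-3-iodononanal

The longest chain bearing the –CHO group is 9 carbons long (nonane).
An aldehyde (terminal –CHO) is the principal characteristic group, giving the suffix -al.
Choose the numbering such that the aldehyde carbon is C-1 by definition.
That gives a chloro group at C-7; a fluoro group at C-4; an iodo group at C-3.
The substituents are ordered alphabetically, ignoring any di-/tri- multipliers.
Assembling the pieces gives 7-chloro-4-fluoro-3-iodononanal.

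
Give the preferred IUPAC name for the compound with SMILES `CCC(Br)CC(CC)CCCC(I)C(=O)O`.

The longest carbon chain that includes the –COOH group has 10 carbons, so the parent hydride is decane.
A carboxylic acid (terminal –COOH) is the principal characteristic group, giving the suffix -oic acid.
Number the chain so that the carboxylic acid carbon is C-1 by definition.
That gives a bromo group at C-8; an ethyl group at C-6; an iodo group at C-2.
Substituent prefixes are cited in alphabetical order (multiplying prefixes like di-/tri- are ignored for ordering).
The name is 8-bromo-6-ethyl-2-iododecanoic acid.

8-bromo-6-ethyl-2-iododecanoic acid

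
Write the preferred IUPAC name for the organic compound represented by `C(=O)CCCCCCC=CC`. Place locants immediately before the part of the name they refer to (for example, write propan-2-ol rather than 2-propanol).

dec-8-enal

The longest carbon chain that includes the –CHO group and the multiple bond has 10 carbons, so the parent hydride is decane.
The highest-priority functional group is an aldehyde (terminal –CHO), so the name ends in -al.
There is one C=C double bond, indicated by the ending -ene.
The numbering direction is chosen so that the aldehyde carbon is C-1 by definition.
With this numbering: the double bond between C-8 and C-9.
The name is dec-8-enal.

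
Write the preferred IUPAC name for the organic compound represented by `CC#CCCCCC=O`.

oct-6-ynal

Counting along the main chain through the –CHO group and the multiple bond gives 8 carbons: the parent is octane.
The highest-priority functional group is an aldehyde (terminal –CHO), so the name ends in -al.
A C≡C triple bond in the chain gives the infix -yne-.
Choose the numbering such that the aldehyde carbon is C-1 by definition.
With this numbering: the triple bond between C-6 and C-7.
Putting it together: oct-6-ynal.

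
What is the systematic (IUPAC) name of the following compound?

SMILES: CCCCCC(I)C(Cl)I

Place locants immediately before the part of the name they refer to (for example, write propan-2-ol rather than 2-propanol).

The longest carbon chain is 7 atoms: the parent is heptane.
Number the chain so that the substituent locant set {1,1,2} is lower than {6,7,7} at the first point of difference.
That gives a chloro group at C-1; iodo groups at C-1 and C-2.
The substituents are ordered alphabetically, ignoring any di-/tri- multipliers.
Assembling the pieces gives 1-chloro-1,2-diiodoheptane.

1-chloro-1,2-diiodoheptane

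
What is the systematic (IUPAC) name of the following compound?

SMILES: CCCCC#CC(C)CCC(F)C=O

2-fluoro-5-methylundec-6-ynal

The longest chain bearing the –CHO group and the multiple bond is 11 carbons long (undecane).
An aldehyde (terminal –CHO) is the principal characteristic group, giving the suffix -al.
The chain contains a C≡C triple bond, so the unsaturation ending is -yne.
Number the chain so that the aldehyde carbon is C-1 by definition.
With this numbering: the triple bond between C-6 and C-7; a fluoro group at C-2; a methyl group at C-5.
Prefixes are listed alphabetically: fluoro, methyl.
The name is 2-fluoro-5-methylundec-6-ynal.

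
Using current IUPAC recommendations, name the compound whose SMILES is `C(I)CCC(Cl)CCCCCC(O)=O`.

The longest carbon chain that includes the –COOH group has 10 carbons, so the parent hydride is decane.
A carboxylic acid (terminal –COOH) is the principal characteristic group, giving the suffix -oic acid.
The numbering direction is chosen so that the carboxylic acid carbon is C-1 by definition.
This places a chloro group at C-7; an iodo group at C-10.
Substituent prefixes are cited in alphabetical order (multiplying prefixes like di-/tri- are ignored for ordering).
Putting it together: 7-chloro-10-iododecanoic acid.

7-chloro-10-iododecanoic acid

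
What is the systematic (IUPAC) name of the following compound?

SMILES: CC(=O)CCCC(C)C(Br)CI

7-bromo-8-iodo-6-methyloctan-2-one

The longest carbon chain that includes the carbonyl has 8 carbons, so the parent hydride is octane.
A ketone (C=O on an internal carbon) is the principal characteristic group, giving the suffix -one.
Number the chain so that numbering from this end puts the carbonyl group at C-2 rather than C-7.
With this numbering: the carbonyl at C-2; a bromo group at C-7; an iodo group at C-8; a methyl group at C-6.
Prefixes are listed alphabetically: bromo, iodo, methyl.
Putting it together: 7-bromo-8-iodo-6-methyloctan-2-one.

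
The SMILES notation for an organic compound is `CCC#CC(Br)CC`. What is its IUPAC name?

5-bromohept-3-yne

The longest chain bearing the multiple bond is 7 carbons long (heptane).
A C≡C triple bond in the chain gives the infix -yne-.
The numbering direction is chosen so that numbering from this end puts the triple bond at C-3 rather than C-4.
That gives the triple bond between C-3 and C-4; a bromo group at C-5.
Putting it together: 5-bromohept-3-yne.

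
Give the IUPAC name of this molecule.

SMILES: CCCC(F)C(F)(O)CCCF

The longest carbon chain that includes the –OH group has 8 carbons, so the parent hydride is octane.
The highest-priority functional group is an alcohol (–OH), so the name ends in -ol.
Number the chain so that numbering from this end puts the hydroxyl group at C-4 rather than C-5.
This places the hydroxyl at C-4; fluoro groups at C-1 and C-4 and C-5.
The name is 1,4,5-trifluorooctan-4-ol.

1,4,5-trifluorooctan-4-ol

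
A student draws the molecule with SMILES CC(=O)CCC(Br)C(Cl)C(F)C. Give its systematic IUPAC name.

5-bromo-6-chloro-7-fluorooctan-2-one

The longest chain bearing the carbonyl is 8 carbons long (octane).
The principal characteristic group is a ketone (C=O on an internal carbon), named with the suffix -one.
Number the chain so that numbering from this end puts the carbonyl group at C-2 rather than C-7.
That gives the carbonyl at C-2; a bromo group at C-5; a chloro group at C-6; a fluoro group at C-7.
Substituent prefixes are cited in alphabetical order (multiplying prefixes like di-/tri- are ignored for ordering).
Putting it together: 5-bromo-6-chloro-7-fluorooctan-2-one.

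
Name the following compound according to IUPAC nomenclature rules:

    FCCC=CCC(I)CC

Counting along the main chain through the multiple bond gives 8 carbons: the parent is octane.
The chain contains a C=C double bond, so the unsaturation ending is -ene.
Choose the numbering such that numbering from this end puts the double bond at C-3 rather than C-5.
With this numbering: the double bond between C-3 and C-4; a fluoro group at C-1; an iodo group at C-6.
The substituents are ordered alphabetically, ignoring any di-/tri- multipliers.
Putting it together: 1-fluoro-6-iodooct-3-ene.

1-fluoro-6-iodooct-3-ene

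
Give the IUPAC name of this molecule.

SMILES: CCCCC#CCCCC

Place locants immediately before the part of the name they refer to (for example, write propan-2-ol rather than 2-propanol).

dec-5-yne

The longest carbon chain that includes the multiple bond has 10 carbons, so the parent hydride is decane.
A C≡C triple bond in the chain gives the infix -yne-.
Both numbering directions give the same locant set; either may be used.
With this numbering: the triple bond between C-5 and C-6.
The name is dec-5-yne.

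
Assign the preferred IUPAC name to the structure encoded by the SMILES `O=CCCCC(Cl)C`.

5-chlorohexanal

Counting along the main chain through the –CHO group gives 6 carbons: the parent is hexane.
An aldehyde (terminal –CHO) is the principal characteristic group, giving the suffix -al.
The numbering direction is chosen so that the aldehyde carbon is C-1 by definition.
This places a chloro group at C-5.
Assembling the pieces gives 5-chlorohexanal.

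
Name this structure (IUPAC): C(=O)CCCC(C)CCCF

8-fluoro-5-methyloctanal

The longest chain bearing the –CHO group is 8 carbons long (octane).
The principal characteristic group is an aldehyde (terminal –CHO), named with the suffix -al.
Choose the numbering such that the aldehyde carbon is C-1 by definition.
With this numbering: a fluoro group at C-8; a methyl group at C-5.
The substituents are ordered alphabetically, ignoring any di-/tri- multipliers.
Assembling the pieces gives 8-fluoro-5-methyloctanal.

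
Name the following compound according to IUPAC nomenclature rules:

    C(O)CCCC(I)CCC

5-iodooctan-1-ol

Counting along the main chain through the –OH group gives 8 carbons: the parent is octane.
The principal characteristic group is an alcohol (–OH), named with the suffix -ol.
Choose the numbering such that numbering from this end puts the hydroxyl group at C-1 rather than C-8.
That gives the hydroxyl at C-1; an iodo group at C-5.
Assembling the pieces gives 5-iodooctan-1-ol.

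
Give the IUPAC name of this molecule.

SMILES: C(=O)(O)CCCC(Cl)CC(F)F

The longest carbon chain that includes the –COOH group has 7 carbons, so the parent hydride is heptane.
The principal characteristic group is a carboxylic acid (terminal –COOH), named with the suffix -oic acid.
The numbering direction is chosen so that the carboxylic acid carbon is C-1 by definition.
This places a chloro group at C-5; two fluoro groups at C-7.
Substituent prefixes are cited in alphabetical order (multiplying prefixes like di-/tri- are ignored for ordering).
Assembling the pieces gives 5-chloro-7,7-difluoroheptanoic acid.

5-chloro-7,7-difluoroheptanoic acid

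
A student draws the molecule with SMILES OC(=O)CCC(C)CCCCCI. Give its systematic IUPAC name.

The longest chain bearing the –COOH group is 9 carbons long (nonane).
The highest-priority functional group is a carboxylic acid (terminal –COOH), so the name ends in -oic acid.
Number the chain so that the carboxylic acid carbon is C-1 by definition.
This places an iodo group at C-9; a methyl group at C-4.
The substituents are ordered alphabetically, ignoring any di-/tri- multipliers.
Putting it together: 9-iodo-4-methylnonanoic acid.

9-iodo-4-methylnonanoic acid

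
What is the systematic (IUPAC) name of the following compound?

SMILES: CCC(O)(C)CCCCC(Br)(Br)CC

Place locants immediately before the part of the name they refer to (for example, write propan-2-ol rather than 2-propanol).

The longest chain bearing the –OH group is 10 carbons long (decane).
An alcohol (–OH) is the principal characteristic group, giving the suffix -ol.
The numbering direction is chosen so that numbering from this end puts the hydroxyl group at C-3 rather than C-8.
That gives the hydroxyl at C-3; two bromo groups at C-8; a methyl group at C-3.
Prefixes are listed alphabetically: bromo, methyl.
Assembling the pieces gives 8,8-dibromo-3-methyldecan-3-ol.

8,8-dibromo-3-methyldecan-3-ol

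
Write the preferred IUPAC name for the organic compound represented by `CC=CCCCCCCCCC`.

The longest carbon chain that includes the multiple bond has 12 carbons, so the parent hydride is dodecane.
A C=C double bond in the chain gives the infix -ene-.
The numbering direction is chosen so that numbering from this end puts the double bond at C-2 rather than C-10.
This places the double bond between C-2 and C-3.
Assembling the pieces gives dodec-2-ene.

dodec-2-ene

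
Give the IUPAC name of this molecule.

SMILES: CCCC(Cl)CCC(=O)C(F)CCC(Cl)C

2,9-dichloro-5-fluorododecan-6-one

Counting along the main chain through the carbonyl gives 12 carbons: the parent is dodecane.
The principal characteristic group is a ketone (C=O on an internal carbon), named with the suffix -one.
The numbering direction is chosen so that numbering from this end puts the carbonyl group at C-6 rather than C-7.
This places the carbonyl at C-6; chloro groups at C-2 and C-9; a fluoro group at C-5.
Substituent prefixes are cited in alphabetical order (multiplying prefixes like di-/tri- are ignored for ordering).
Assembling the pieces gives 2,9-dichloro-5-fluorododecan-6-one.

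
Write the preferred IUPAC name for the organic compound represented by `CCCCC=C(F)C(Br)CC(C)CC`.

The longest carbon chain that includes the multiple bond has 11 carbons, so the parent hydride is undecane.
A C=C double bond in the chain gives the infix -ene-.
The numbering direction is chosen so that numbering from this end puts the double bond at C-5 rather than C-6.
This places the double bond between C-5 and C-6; a bromo group at C-7; a fluoro group at C-6; a methyl group at C-9.
Substituent prefixes are cited in alphabetical order (multiplying prefixes like di-/tri- are ignored for ordering).
Putting it together: 7-bromo-6-fluoro-9-methylundec-5-ene.

7-bromo-6-fluoro-9-methylundec-5-ene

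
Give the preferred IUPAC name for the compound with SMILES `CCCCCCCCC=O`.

nonanal

The longest chain bearing the –CHO group is 9 carbons long (nonane).
An aldehyde (terminal –CHO) is the principal characteristic group, giving the suffix -al.
Choose the numbering such that the aldehyde carbon is C-1 by definition.
Putting it together: nonanal.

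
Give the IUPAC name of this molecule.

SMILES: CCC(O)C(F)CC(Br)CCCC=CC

The longest chain bearing the –OH group and the multiple bond is 12 carbons long (dodecane).
The highest-priority functional group is an alcohol (–OH), so the name ends in -ol.
The chain contains a C=C double bond, so the unsaturation ending is -ene.
Choose the numbering such that numbering from this end puts the hydroxyl group at C-3 rather than C-10.
That gives the hydroxyl at C-3; the double bond between C-10 and C-11; a bromo group at C-6; a fluoro group at C-4.
Substituent prefixes are cited in alphabetical order (multiplying prefixes like di-/tri- are ignored for ordering).
Assembling the pieces gives 6-bromo-4-fluorododec-10-en-3-ol.

6-bromo-4-fluorododec-10-en-3-ol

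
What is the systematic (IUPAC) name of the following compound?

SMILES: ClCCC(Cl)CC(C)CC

1,3-dichloro-5-methylheptane

The longest carbon chain is 7 atoms: the parent is heptane.
Number the chain so that the substituent locant set {1,3,5} is lower than {3,5,7} at the first point of difference.
That gives chloro groups at C-1 and C-3; a methyl group at C-5.
Substituent prefixes are cited in alphabetical order (multiplying prefixes like di-/tri- are ignored for ordering).
The name is 1,3-dichloro-5-methylheptane.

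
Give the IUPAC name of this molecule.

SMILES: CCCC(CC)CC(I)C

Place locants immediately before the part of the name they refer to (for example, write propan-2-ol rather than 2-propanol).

The parent chain contains 7 carbons (heptane).
Choose the numbering such that the substituent locant set {2,4} is lower than {4,6} at the first point of difference.
That gives an ethyl group at C-4; an iodo group at C-2.
The substituents are ordered alphabetically, ignoring any di-/tri- multipliers.
Putting it together: 4-ethyl-2-iodoheptane.

4-ethyl-2-iodoheptane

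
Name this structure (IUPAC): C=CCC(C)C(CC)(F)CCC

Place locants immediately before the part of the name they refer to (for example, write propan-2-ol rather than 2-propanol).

5-ethyl-5-fluoro-4-methyloct-1-ene

The longest chain bearing the multiple bond is 8 carbons long (octane).
The chain contains a C=C double bond, so the unsaturation ending is -ene.
Number the chain so that numbering from this end puts the double bond at C-1 rather than C-7.
That gives the double bond between C-1 and C-2; an ethyl group at C-5; a fluoro group at C-5; a methyl group at C-4.
The substituents are ordered alphabetically, ignoring any di-/tri- multipliers.
Putting it together: 5-ethyl-5-fluoro-4-methyloct-1-ene.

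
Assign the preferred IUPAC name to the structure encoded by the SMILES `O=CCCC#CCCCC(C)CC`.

The longest carbon chain that includes the –CHO group and the multiple bond has 11 carbons, so the parent hydride is undecane.
The highest-priority functional group is an aldehyde (terminal –CHO), so the name ends in -al.
A C≡C triple bond in the chain gives the infix -yne-.
Number the chain so that the aldehyde carbon is C-1 by definition.
That gives the triple bond between C-4 and C-5; a methyl group at C-9.
Assembling the pieces gives 9-methylundec-4-ynal.

9-methylundec-4-ynal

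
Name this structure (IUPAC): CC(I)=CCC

The longest chain bearing the multiple bond is 5 carbons long (pentane).
A C=C double bond in the chain gives the infix -ene-.
Number the chain so that numbering from this end puts the double bond at C-2 rather than C-3.
This places the double bond between C-2 and C-3; an iodo group at C-2.
The name is 2-iodopent-2-ene.

2-iodopent-2-ene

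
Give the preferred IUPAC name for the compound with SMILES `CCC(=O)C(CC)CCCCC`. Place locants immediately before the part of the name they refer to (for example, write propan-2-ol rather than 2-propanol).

4-ethylnonan-3-one

The longest carbon chain that includes the carbonyl has 9 carbons, so the parent hydride is nonane.
The highest-priority functional group is a ketone (C=O on an internal carbon), so the name ends in -one.
The numbering direction is chosen so that numbering from this end puts the carbonyl group at C-3 rather than C-7.
That gives the carbonyl at C-3; an ethyl group at C-4.
The name is 4-ethylnonan-3-one.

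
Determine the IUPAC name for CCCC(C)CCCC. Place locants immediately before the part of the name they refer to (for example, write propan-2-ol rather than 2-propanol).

4-methyloctane

The parent chain contains 8 carbons (octane).
Choose the numbering such that the substituent locant set {4} is lower than {5} at the first point of difference.
This places a methyl group at C-4.
The name is 4-methyloctane.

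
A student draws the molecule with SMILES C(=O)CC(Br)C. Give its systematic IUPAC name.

3-bromobutanal

The longest carbon chain that includes the –CHO group has 4 carbons, so the parent hydride is butane.
An aldehyde (terminal –CHO) is the principal characteristic group, giving the suffix -al.
Number the chain so that the aldehyde carbon is C-1 by definition.
With this numbering: a bromo group at C-3.
Putting it together: 3-bromobutanal.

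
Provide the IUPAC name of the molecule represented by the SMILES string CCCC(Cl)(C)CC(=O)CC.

5-chloro-5-methyloctan-3-one

The longest carbon chain that includes the carbonyl has 8 carbons, so the parent hydride is octane.
A ketone (C=O on an internal carbon) is the principal characteristic group, giving the suffix -one.
The numbering direction is chosen so that numbering from this end puts the carbonyl group at C-3 rather than C-6.
With this numbering: the carbonyl at C-3; a chloro group at C-5; a methyl group at C-5.
Substituent prefixes are cited in alphabetical order (multiplying prefixes like di-/tri- are ignored for ordering).
Assembling the pieces gives 5-chloro-5-methyloctan-3-one.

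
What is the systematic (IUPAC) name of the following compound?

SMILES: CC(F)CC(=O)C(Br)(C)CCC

The longest chain bearing the carbonyl is 8 carbons long (octane).
The principal characteristic group is a ketone (C=O on an internal carbon), named with the suffix -one.
The numbering direction is chosen so that numbering from this end puts the carbonyl group at C-4 rather than C-5.
With this numbering: the carbonyl at C-4; a bromo group at C-5; a fluoro group at C-2; a methyl group at C-5.
Prefixes are listed alphabetically: bromo, fluoro, methyl.
The name is 5-bromo-2-fluoro-5-methyloctan-4-one.

5-bromo-2-fluoro-5-methyloctan-4-one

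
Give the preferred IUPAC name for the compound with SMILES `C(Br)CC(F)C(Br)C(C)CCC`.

1,4-dibromo-3-fluoro-5-methyloctane

The longest continuous carbon chain has 8 atoms, so the parent hydride is octane.
The numbering direction is chosen so that the substituent locant set {1,3,4,5} is lower than {4,5,6,8} at the first point of difference.
This places bromo groups at C-1 and C-4; a fluoro group at C-3; a methyl group at C-5.
The substituents are ordered alphabetically, ignoring any di-/tri- multipliers.
Putting it together: 1,4-dibromo-3-fluoro-5-methyloctane.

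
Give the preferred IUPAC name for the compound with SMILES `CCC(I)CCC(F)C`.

2-fluoro-5-iodoheptane

The parent chain contains 7 carbons (heptane).
The numbering direction is chosen so that the substituent locant set {2,5} is lower than {3,6} at the first point of difference.
With this numbering: a fluoro group at C-2; an iodo group at C-5.
Substituent prefixes are cited in alphabetical order (multiplying prefixes like di-/tri- are ignored for ordering).
The name is 2-fluoro-5-iodoheptane.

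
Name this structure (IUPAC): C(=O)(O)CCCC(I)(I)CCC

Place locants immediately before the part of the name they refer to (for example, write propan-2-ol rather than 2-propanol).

5,5-diiodooctanoic acid

The longest carbon chain that includes the –COOH group has 8 carbons, so the parent hydride is octane.
The highest-priority functional group is a carboxylic acid (terminal –COOH), so the name ends in -oic acid.
The numbering direction is chosen so that the carboxylic acid carbon is C-1 by definition.
With this numbering: two iodo groups at C-5.
The name is 5,5-diiodooctanoic acid.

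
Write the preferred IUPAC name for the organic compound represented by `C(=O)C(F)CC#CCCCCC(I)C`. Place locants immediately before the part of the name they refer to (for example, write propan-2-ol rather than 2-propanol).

2-fluoro-10-iodoundec-4-ynal

Counting along the main chain through the –CHO group and the multiple bond gives 11 carbons: the parent is undecane.
An aldehyde (terminal –CHO) is the principal characteristic group, giving the suffix -al.
The chain contains a C≡C triple bond, so the unsaturation ending is -yne.
Number the chain so that the aldehyde carbon is C-1 by definition.
This places the triple bond between C-4 and C-5; a fluoro group at C-2; an iodo group at C-10.
Substituent prefixes are cited in alphabetical order (multiplying prefixes like di-/tri- are ignored for ordering).
The name is 2-fluoro-10-iodoundec-4-ynal.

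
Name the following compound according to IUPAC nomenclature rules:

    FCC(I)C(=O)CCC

1-fluoro-2-iodohexan-3-one

The longest carbon chain that includes the carbonyl has 6 carbons, so the parent hydride is hexane.
The principal characteristic group is a ketone (C=O on an internal carbon), named with the suffix -one.
Choose the numbering such that numbering from this end puts the carbonyl group at C-3 rather than C-4.
This places the carbonyl at C-3; a fluoro group at C-1; an iodo group at C-2.
The substituents are ordered alphabetically, ignoring any di-/tri- multipliers.
The name is 1-fluoro-2-iodohexan-3-one.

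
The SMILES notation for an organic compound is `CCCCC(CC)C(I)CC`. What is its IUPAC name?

The longest carbon chain is 8 atoms: the parent is octane.
Number the chain so that the substituent locant set {3,4} is lower than {5,6} at the first point of difference.
This places an ethyl group at C-4; an iodo group at C-3.
Substituent prefixes are cited in alphabetical order (multiplying prefixes like di-/tri- are ignored for ordering).
Putting it together: 4-ethyl-3-iodooctane.

4-ethyl-3-iodooctane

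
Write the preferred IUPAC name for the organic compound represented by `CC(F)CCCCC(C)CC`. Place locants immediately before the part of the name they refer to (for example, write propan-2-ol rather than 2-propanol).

The parent chain contains 9 carbons (nonane).
The numbering direction is chosen so that the substituent locant set {2,7} is lower than {3,8} at the first point of difference.
That gives a fluoro group at C-2; a methyl group at C-7.
Prefixes are listed alphabetically: fluoro, methyl.
The name is 2-fluoro-7-methylnonane.

2-fluoro-7-methylnonane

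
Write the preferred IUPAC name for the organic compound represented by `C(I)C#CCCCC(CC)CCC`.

7-ethyl-1-iododec-2-yne

Counting along the main chain through the multiple bond gives 10 carbons: the parent is decane.
There is one C≡C triple bond, indicated by the ending -yne.
Choose the numbering such that numbering from this end puts the triple bond at C-2 rather than C-8.
That gives the triple bond between C-2 and C-3; an ethyl group at C-7; an iodo group at C-1.
Substituent prefixes are cited in alphabetical order (multiplying prefixes like di-/tri- are ignored for ordering).
Putting it together: 7-ethyl-1-iododec-2-yne.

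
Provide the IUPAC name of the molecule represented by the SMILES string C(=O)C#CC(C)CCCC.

4-methyloct-2-ynal

Counting along the main chain through the –CHO group and the multiple bond gives 8 carbons: the parent is octane.
The principal characteristic group is an aldehyde (terminal –CHO), named with the suffix -al.
A C≡C triple bond in the chain gives the infix -yne-.
Number the chain so that the aldehyde carbon is C-1 by definition.
This places the triple bond between C-2 and C-3; a methyl group at C-4.
Putting it together: 4-methyloct-2-ynal.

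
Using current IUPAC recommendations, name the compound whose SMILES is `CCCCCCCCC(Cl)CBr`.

1-bromo-2-chlorodecane

The parent chain contains 10 carbons (decane).
Number the chain so that the substituent locant set {1,2} is lower than {9,10} at the first point of difference.
This places a bromo group at C-1; a chloro group at C-2.
The substituents are ordered alphabetically, ignoring any di-/tri- multipliers.
The name is 1-bromo-2-chlorodecane.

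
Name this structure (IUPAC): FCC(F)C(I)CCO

4,5-difluoro-3-iodopentan-1-ol

The longest chain bearing the –OH group is 5 carbons long (pentane).
The principal characteristic group is an alcohol (–OH), named with the suffix -ol.
Choose the numbering such that numbering from this end puts the hydroxyl group at C-1 rather than C-5.
This places the hydroxyl at C-1; fluoro groups at C-4 and C-5; an iodo group at C-3.
Substituent prefixes are cited in alphabetical order (multiplying prefixes like di-/tri- are ignored for ordering).
Putting it together: 4,5-difluoro-3-iodopentan-1-ol.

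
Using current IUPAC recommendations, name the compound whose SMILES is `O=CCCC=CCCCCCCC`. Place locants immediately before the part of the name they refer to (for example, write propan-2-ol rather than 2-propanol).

The longest carbon chain that includes the –CHO group and the multiple bond has 12 carbons, so the parent hydride is dodecane.
An aldehyde (terminal –CHO) is the principal characteristic group, giving the suffix -al.
The chain contains a C=C double bond, so the unsaturation ending is -ene.
Choose the numbering such that the aldehyde carbon is C-1 by definition.
That gives the double bond between C-4 and C-5.
Assembling the pieces gives dodec-4-enal.

dodec-4-enal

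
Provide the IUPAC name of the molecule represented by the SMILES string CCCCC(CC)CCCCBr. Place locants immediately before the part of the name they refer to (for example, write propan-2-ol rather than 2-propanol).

The longest carbon chain is 9 atoms: the parent is nonane.
The numbering direction is chosen so that the substituent locant set {1,5} is lower than {5,9} at the first point of difference.
With this numbering: a bromo group at C-1; an ethyl group at C-5.
Substituent prefixes are cited in alphabetical order (multiplying prefixes like di-/tri- are ignored for ordering).
Putting it together: 1-bromo-5-ethylnonane.

1-bromo-5-ethylnonane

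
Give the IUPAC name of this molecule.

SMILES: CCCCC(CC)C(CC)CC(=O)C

4,5-diethylnonan-2-one

Counting along the main chain through the carbonyl gives 9 carbons: the parent is nonane.
A ketone (C=O on an internal carbon) is the principal characteristic group, giving the suffix -one.
Choose the numbering such that numbering from this end puts the carbonyl group at C-2 rather than C-8.
This places the carbonyl at C-2; ethyl groups at C-4 and C-5.
Putting it together: 4,5-diethylnonan-2-one.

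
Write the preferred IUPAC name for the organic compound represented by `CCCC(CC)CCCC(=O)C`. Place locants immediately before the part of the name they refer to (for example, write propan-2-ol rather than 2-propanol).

6-ethylnonan-2-one

Counting along the main chain through the carbonyl gives 9 carbons: the parent is nonane.
The highest-priority functional group is a ketone (C=O on an internal carbon), so the name ends in -one.
Choose the numbering such that numbering from this end puts the carbonyl group at C-2 rather than C-8.
That gives the carbonyl at C-2; an ethyl group at C-6.
Putting it together: 6-ethylnonan-2-one.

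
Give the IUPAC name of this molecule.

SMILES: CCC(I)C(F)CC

The longest carbon chain is 6 atoms: the parent is hexane.
Choose the numbering such that the locant sets are identical either way, so the alphabetically earlier fluoro substituent takes the lower locant (3 rather than 4).
This places a fluoro group at C-3; an iodo group at C-4.
Substituent prefixes are cited in alphabetical order (multiplying prefixes like di-/tri- are ignored for ordering).
Putting it together: 3-fluoro-4-iodohexane.

3-fluoro-4-iodohexane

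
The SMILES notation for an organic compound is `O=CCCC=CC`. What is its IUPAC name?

hex-4-enal

The longest carbon chain that includes the –CHO group and the multiple bond has 6 carbons, so the parent hydride is hexane.
The highest-priority functional group is an aldehyde (terminal –CHO), so the name ends in -al.
There is one C=C double bond, indicated by the ending -ene.
Number the chain so that the aldehyde carbon is C-1 by definition.
That gives the double bond between C-4 and C-5.
Putting it together: hex-4-enal.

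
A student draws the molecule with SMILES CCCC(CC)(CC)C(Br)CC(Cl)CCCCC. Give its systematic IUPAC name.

5-bromo-7-chloro-4,4-diethyldodecane

The longest carbon chain is 12 atoms: the parent is dodecane.
Choose the numbering such that the substituent locant set {4,4,5,7} is lower than {6,8,9,9} at the first point of difference.
This places a bromo group at C-5; a chloro group at C-7; two ethyl groups at C-4.
Prefixes are listed alphabetically: bromo, chloro, ethyl.
Putting it together: 5-bromo-7-chloro-4,4-diethyldodecane.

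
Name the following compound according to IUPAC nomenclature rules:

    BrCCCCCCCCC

1-bromononane

The parent chain contains 9 carbons (nonane).
Number the chain so that the substituent locant set {1} is lower than {9} at the first point of difference.
With this numbering: a bromo group at C-1.
The name is 1-bromononane.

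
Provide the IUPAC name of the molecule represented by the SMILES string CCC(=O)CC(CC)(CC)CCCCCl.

9-chloro-5,5-diethylnonan-3-one

The longest chain bearing the carbonyl is 9 carbons long (nonane).
A ketone (C=O on an internal carbon) is the principal characteristic group, giving the suffix -one.
Choose the numbering such that numbering from this end puts the carbonyl group at C-3 rather than C-7.
With this numbering: the carbonyl at C-3; a chloro group at C-9; two ethyl groups at C-5.
The substituents are ordered alphabetically, ignoring any di-/tri- multipliers.
Assembling the pieces gives 9-chloro-5,5-diethylnonan-3-one.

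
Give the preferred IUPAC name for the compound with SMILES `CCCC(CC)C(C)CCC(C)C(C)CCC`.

The longest continuous carbon chain has 12 atoms, so the parent hydride is dodecane.
Number the chain so that the locant sets are identical either way, so the alphabetically earlier ethyl substituent takes the lower locant (4 rather than 9).
With this numbering: an ethyl group at C-4; methyl groups at C-5 and C-8 and C-9.
The substituents are ordered alphabetically, ignoring any di-/tri- multipliers.
Putting it together: 4-ethyl-5,8,9-trimethyldodecane.

4-ethyl-5,8,9-trimethyldodecane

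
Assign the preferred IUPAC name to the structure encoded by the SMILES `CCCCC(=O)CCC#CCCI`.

The longest carbon chain that includes the carbonyl and the multiple bond has 11 carbons, so the parent hydride is undecane.
The principal characteristic group is a ketone (C=O on an internal carbon), named with the suffix -one.
The chain contains a C≡C triple bond, so the unsaturation ending is -yne.
The numbering direction is chosen so that numbering from this end puts the carbonyl group at C-5 rather than C-7.
This places the carbonyl at C-5; the triple bond between C-8 and C-9; an iodo group at C-11.
Assembling the pieces gives 11-iodoundec-8-yn-5-one.

11-iodoundec-8-yn-5-one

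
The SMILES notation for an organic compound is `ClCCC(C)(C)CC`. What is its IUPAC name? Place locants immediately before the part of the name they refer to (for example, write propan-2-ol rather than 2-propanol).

The parent chain contains 5 carbons (pentane).
Choose the numbering such that the substituent locant set {1,3,3} is lower than {3,3,5} at the first point of difference.
With this numbering: a chloro group at C-1; two methyl groups at C-3.
The substituents are ordered alphabetically, ignoring any di-/tri- multipliers.
Putting it together: 1-chloro-3,3-dimethylpentane.

1-chloro-3,3-dimethylpentane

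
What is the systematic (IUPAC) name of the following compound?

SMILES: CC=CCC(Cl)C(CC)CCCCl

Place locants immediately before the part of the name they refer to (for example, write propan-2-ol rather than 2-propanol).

The longest chain bearing the multiple bond is 9 carbons long (nonane).
There is one C=C double bond, indicated by the ending -ene.
Number the chain so that numbering from this end puts the double bond at C-2 rather than C-7.
This places the double bond between C-2 and C-3; chloro groups at C-5 and C-9; an ethyl group at C-6.
The substituents are ordered alphabetically, ignoring any di-/tri- multipliers.
Assembling the pieces gives 5,9-dichloro-6-ethylnon-2-ene.

5,9-dichloro-6-ethylnon-2-ene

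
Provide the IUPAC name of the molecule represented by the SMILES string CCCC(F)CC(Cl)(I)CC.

The longest carbon chain is 8 atoms: the parent is octane.
The numbering direction is chosen so that the substituent locant set {3,3,5} is lower than {4,6,6} at the first point of difference.
That gives a chloro group at C-3; a fluoro group at C-5; an iodo group at C-3.
Substituent prefixes are cited in alphabetical order (multiplying prefixes like di-/tri- are ignored for ordering).
Putting it together: 3-chloro-5-fluoro-3-iodooctane.

3-chloro-5-fluoro-3-iodooctane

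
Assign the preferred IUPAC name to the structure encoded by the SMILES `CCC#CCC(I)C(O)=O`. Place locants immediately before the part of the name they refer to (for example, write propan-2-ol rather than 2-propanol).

2-iodohept-4-ynoic acid

Counting along the main chain through the –COOH group and the multiple bond gives 7 carbons: the parent is heptane.
The highest-priority functional group is a carboxylic acid (terminal –COOH), so the name ends in -oic acid.
The chain contains a C≡C triple bond, so the unsaturation ending is -yne.
Number the chain so that the carboxylic acid carbon is C-1 by definition.
This places the triple bond between C-4 and C-5; an iodo group at C-2.
Putting it together: 2-iodohept-4-ynoic acid.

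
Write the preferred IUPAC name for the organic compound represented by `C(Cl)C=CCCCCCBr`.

8-bromo-1-chlorooct-2-ene

The longest carbon chain that includes the multiple bond has 8 carbons, so the parent hydride is octane.
A C=C double bond in the chain gives the infix -ene-.
The numbering direction is chosen so that numbering from this end puts the double bond at C-2 rather than C-6.
With this numbering: the double bond between C-2 and C-3; a bromo group at C-8; a chloro group at C-1.
Prefixes are listed alphabetically: bromo, chloro.
Assembling the pieces gives 8-bromo-1-chlorooct-2-ene.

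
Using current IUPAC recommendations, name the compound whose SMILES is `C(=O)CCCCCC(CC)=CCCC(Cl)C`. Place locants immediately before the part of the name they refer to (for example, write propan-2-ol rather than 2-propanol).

The longest chain bearing the –CHO group and the multiple bond is 12 carbons long (dodecane).
An aldehyde (terminal –CHO) is the principal characteristic group, giving the suffix -al.
A C=C double bond in the chain gives the infix -ene-.
Number the chain so that the aldehyde carbon is C-1 by definition.
With this numbering: the double bond between C-7 and C-8; a chloro group at C-11; an ethyl group at C-7.
Substituent prefixes are cited in alphabetical order (multiplying prefixes like di-/tri- are ignored for ordering).
The name is 11-chloro-7-ethyldodec-7-enal.

11-chloro-7-ethyldodec-7-enal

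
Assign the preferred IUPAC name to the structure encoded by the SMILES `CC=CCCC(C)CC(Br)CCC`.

8-bromo-6-methylundec-2-ene

Counting along the main chain through the multiple bond gives 11 carbons: the parent is undecane.
The chain contains a C=C double bond, so the unsaturation ending is -ene.
Number the chain so that numbering from this end puts the double bond at C-2 rather than C-9.
With this numbering: the double bond between C-2 and C-3; a bromo group at C-8; a methyl group at C-6.
Substituent prefixes are cited in alphabetical order (multiplying prefixes like di-/tri- are ignored for ordering).
Putting it together: 8-bromo-6-methylundec-2-ene.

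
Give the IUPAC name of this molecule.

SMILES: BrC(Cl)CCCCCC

1-bromo-1-chloroheptane

The longest continuous carbon chain has 7 atoms, so the parent hydride is heptane.
The numbering direction is chosen so that the substituent locant set {1,1} is lower than {7,7} at the first point of difference.
This places a bromo group at C-1; a chloro group at C-1.
Prefixes are listed alphabetically: bromo, chloro.
Assembling the pieces gives 1-bromo-1-chloroheptane.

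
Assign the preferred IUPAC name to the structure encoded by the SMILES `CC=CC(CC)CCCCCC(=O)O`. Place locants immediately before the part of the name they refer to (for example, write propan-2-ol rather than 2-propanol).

7-ethyldec-8-enoic acid

Counting along the main chain through the –COOH group and the multiple bond gives 10 carbons: the parent is decane.
The highest-priority functional group is a carboxylic acid (terminal –COOH), so the name ends in -oic acid.
There is one C=C double bond, indicated by the ending -ene.
Choose the numbering such that the carboxylic acid carbon is C-1 by definition.
This places the double bond between C-8 and C-9; an ethyl group at C-7.
Assembling the pieces gives 7-ethyldec-8-enoic acid.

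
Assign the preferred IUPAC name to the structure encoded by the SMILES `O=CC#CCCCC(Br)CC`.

7-bromonon-2-ynal

The longest chain bearing the –CHO group and the multiple bond is 9 carbons long (nonane).
An aldehyde (terminal –CHO) is the principal characteristic group, giving the suffix -al.
The chain contains a C≡C triple bond, so the unsaturation ending is -yne.
Number the chain so that the aldehyde carbon is C-1 by definition.
This places the triple bond between C-2 and C-3; a bromo group at C-7.
The name is 7-bromonon-2-ynal.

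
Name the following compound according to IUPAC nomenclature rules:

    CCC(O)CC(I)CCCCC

The longest chain bearing the –OH group is 10 carbons long (decane).
The principal characteristic group is an alcohol (–OH), named with the suffix -ol.
Number the chain so that numbering from this end puts the hydroxyl group at C-3 rather than C-8.
That gives the hydroxyl at C-3; an iodo group at C-5.
The name is 5-iododecan-3-ol.

5-iododecan-3-ol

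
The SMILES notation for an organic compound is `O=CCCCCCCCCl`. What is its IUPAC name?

The longest carbon chain that includes the –CHO group has 8 carbons, so the parent hydride is octane.
The principal characteristic group is an aldehyde (terminal –CHO), named with the suffix -al.
Number the chain so that the aldehyde carbon is C-1 by definition.
That gives a chloro group at C-8.
Putting it together: 8-chlorooctanal.

8-chlorooctanal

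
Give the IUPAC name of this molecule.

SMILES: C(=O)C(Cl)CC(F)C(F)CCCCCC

2-chloro-4,5-difluoroundecanal

Counting along the main chain through the –CHO group gives 11 carbons: the parent is undecane.
The principal characteristic group is an aldehyde (terminal –CHO), named with the suffix -al.
Number the chain so that the aldehyde carbon is C-1 by definition.
With this numbering: a chloro group at C-2; fluoro groups at C-4 and C-5.
The substituents are ordered alphabetically, ignoring any di-/tri- multipliers.
Assembling the pieces gives 2-chloro-4,5-difluoroundecanal.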